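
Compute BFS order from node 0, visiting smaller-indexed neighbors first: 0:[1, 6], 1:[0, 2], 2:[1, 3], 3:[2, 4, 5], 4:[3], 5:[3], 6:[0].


BFS queue: start with [0]
Visit order: [0, 1, 6, 2, 3, 4, 5]


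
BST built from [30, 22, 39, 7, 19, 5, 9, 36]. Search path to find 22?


BST root = 30
Search for 22: compare at each node
Path: [30, 22]


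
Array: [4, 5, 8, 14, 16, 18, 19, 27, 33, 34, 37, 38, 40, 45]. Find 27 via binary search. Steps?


Search for 27:
[0,13] mid=6 arr[6]=19
[7,13] mid=10 arr[10]=37
[7,9] mid=8 arr[8]=33
[7,7] mid=7 arr[7]=27
Total: 4 comparisons


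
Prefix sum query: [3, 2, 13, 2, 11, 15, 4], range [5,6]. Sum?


Prefix sums: [0, 3, 5, 18, 20, 31, 46, 50]
Sum[5..6] = prefix[7] - prefix[5] = 50 - 31 = 19


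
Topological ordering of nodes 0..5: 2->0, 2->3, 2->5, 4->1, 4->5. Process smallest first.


Kahn's algorithm, process smallest node first
Order: [2, 0, 3, 4, 1, 5]


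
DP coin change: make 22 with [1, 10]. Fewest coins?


dp[0]=0; dp[i]=1+min(dp[i-c] for c in coins)
...dp[17]=8, dp[18]=9, dp[19]=10, dp[20]=2, dp[21]=3, dp[22]=4
Minimum coins for 22 = 4


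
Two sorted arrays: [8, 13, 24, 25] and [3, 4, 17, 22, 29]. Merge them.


Compare heads, take smaller each step.
Merged: [3, 4, 8, 13, 17, 22, 24, 25, 29]


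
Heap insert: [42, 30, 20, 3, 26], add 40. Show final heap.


Append 40: [42, 30, 20, 3, 26, 40]
Bubble up: swap idx 5(40) with idx 2(20)
Result: [42, 30, 40, 3, 26, 20]


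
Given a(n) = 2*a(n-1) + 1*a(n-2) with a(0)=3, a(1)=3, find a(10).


Build bottom-up:
...a(8)=1731, a(9)=4179, a(10)=2*4179+1*1731=10089


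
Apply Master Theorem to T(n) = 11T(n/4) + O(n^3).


a=11, b=4, c=3. log_4(11)=1.730 < c=3. Case 3: O(n^c) = O(n^3)
Complexity: O(n^3)


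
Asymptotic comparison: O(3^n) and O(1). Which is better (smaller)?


constant grows slower than exponential (base 3)
O(1) is asymptotically smaller; O(3^n) grows faster


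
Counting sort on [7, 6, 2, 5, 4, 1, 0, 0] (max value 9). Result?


Count array: [2, 1, 1, 0, 1, 1, 1, 1, 0, 0]
Reconstruct: [0, 0, 1, 2, 4, 5, 6, 7]


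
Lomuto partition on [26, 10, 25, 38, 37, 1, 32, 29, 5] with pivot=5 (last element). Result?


Elements <= 5 go left of pivot.
Result: [1, 5, 25, 38, 37, 26, 32, 29, 10], pivot at index 1


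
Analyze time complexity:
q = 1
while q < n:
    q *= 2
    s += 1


Per nesting level: O(log n) = O(log n)
Complexity: O(log n)


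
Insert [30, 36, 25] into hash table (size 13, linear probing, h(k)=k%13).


Insertions: 30->slot 4; 36->slot 10; 25->slot 12
Table: [None, None, None, None, 30, None, None, None, None, None, 36, None, 25]


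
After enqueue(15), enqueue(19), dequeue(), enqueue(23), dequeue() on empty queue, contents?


enqueue(15) -> [15]
enqueue(19) -> [15, 19]
dequeue() returns 15 -> [19]
enqueue(23) -> [19, 23]
dequeue() returns 19 -> [23]
Final queue (front to back): [23]


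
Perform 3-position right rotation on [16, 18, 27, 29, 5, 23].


Right rotate by 3: [29, 5, 23, 16, 18, 27]


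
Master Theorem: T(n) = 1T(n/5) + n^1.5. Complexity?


a=1, b=5, c=1.5. log_5(1)=0 < c=1.5. Case 3: O(n^c) = O(n^1.500)
Complexity: O(n^1.500)


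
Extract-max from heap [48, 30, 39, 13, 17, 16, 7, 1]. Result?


Max = 48
Replace root with last, heapify down
Resulting heap: [39, 30, 16, 13, 17, 1, 7]


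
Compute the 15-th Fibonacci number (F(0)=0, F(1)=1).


F(n)=F(n-1)+F(n-2)
...F(13)=233, F(14)=377, F(15)=610


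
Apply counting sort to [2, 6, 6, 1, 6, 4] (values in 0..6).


Count array: [0, 1, 1, 0, 1, 0, 3]
Reconstruct: [1, 2, 4, 6, 6, 6]


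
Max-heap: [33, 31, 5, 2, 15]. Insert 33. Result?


Append 33: [33, 31, 5, 2, 15, 33]
Bubble up: swap idx 5(33) with idx 2(5)
Result: [33, 31, 33, 2, 15, 5]


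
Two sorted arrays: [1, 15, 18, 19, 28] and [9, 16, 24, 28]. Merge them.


Compare heads, take smaller each step.
Merged: [1, 9, 15, 16, 18, 19, 24, 28, 28]


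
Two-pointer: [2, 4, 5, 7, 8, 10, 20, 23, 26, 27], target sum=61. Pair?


Two pointers: lo=0, hi=9
No pair sums to 61


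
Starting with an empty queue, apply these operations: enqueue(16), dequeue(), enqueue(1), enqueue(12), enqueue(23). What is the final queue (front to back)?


enqueue(16) -> [16]
dequeue() returns 16 -> []
enqueue(1) -> [1]
enqueue(12) -> [1, 12]
enqueue(23) -> [1, 12, 23]
Final queue (front to back): [1, 12, 23]


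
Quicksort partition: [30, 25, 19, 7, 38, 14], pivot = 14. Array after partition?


Elements <= 14 go left of pivot.
Result: [7, 14, 19, 30, 38, 25], pivot at index 1


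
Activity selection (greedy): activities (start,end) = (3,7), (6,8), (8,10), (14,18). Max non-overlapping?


Greedy: pick earliest-ending, then skip overlaps.
Selected (3 activities): [(3, 7), (8, 10), (14, 18)]


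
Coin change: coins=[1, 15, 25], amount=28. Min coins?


dp[0]=0; dp[i]=1+min(dp[i-c] for c in coins)
...dp[23]=9, dp[24]=10, dp[25]=1, dp[26]=2, dp[27]=3, dp[28]=4
Minimum coins for 28 = 4


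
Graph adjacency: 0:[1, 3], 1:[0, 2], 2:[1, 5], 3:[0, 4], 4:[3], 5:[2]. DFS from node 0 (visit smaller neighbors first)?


DFS stack-based: start with [0]
Visit order: [0, 1, 2, 5, 3, 4]


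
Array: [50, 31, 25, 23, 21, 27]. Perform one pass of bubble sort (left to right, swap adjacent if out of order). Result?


After one pass: [31, 25, 23, 21, 27, 50]


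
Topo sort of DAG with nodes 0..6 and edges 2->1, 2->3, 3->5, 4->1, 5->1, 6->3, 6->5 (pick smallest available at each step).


Kahn's algorithm, process smallest node first
Order: [0, 2, 4, 6, 3, 5, 1]


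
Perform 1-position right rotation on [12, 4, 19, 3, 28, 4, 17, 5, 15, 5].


Right rotate by 1: [5, 12, 4, 19, 3, 28, 4, 17, 5, 15]


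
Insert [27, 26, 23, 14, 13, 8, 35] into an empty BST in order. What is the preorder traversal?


Root = 27; build tree by BST insertion.
Preorder traversal: [27, 26, 23, 14, 13, 8, 35]


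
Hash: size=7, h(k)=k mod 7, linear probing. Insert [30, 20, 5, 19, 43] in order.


Insertions: 30->slot 2; 20->slot 6; 5->slot 5; 19->slot 0; 43->slot 1
Table: [19, 43, 30, None, None, 5, 20]


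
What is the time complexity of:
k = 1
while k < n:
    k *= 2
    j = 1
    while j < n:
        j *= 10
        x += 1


Per nesting level: O(log n) * O(log n) = O((log n)^2)
Complexity: O((log n)^2)


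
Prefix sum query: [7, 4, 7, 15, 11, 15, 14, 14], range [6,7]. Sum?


Prefix sums: [0, 7, 11, 18, 33, 44, 59, 73, 87]
Sum[6..7] = prefix[8] - prefix[6] = 87 - 59 = 28


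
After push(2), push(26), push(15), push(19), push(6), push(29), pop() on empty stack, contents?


push(2) -> [2]
push(26) -> [2, 26]
push(15) -> [2, 26, 15]
push(19) -> [2, 26, 15, 19]
push(6) -> [2, 26, 15, 19, 6]
push(29) -> [2, 26, 15, 19, 6, 29]
pop() returns 29 -> [2, 26, 15, 19, 6]
Final stack (bottom to top): [2, 26, 15, 19, 6]


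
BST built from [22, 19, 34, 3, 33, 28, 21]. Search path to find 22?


BST root = 22
Search for 22: compare at each node
Path: [22]


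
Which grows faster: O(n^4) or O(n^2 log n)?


n^2 log n grows slower than quartic
O(n^2 log n) is asymptotically smaller; O(n^4) grows faster


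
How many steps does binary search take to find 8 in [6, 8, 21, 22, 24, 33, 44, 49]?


Search for 8:
[0,7] mid=3 arr[3]=22
[0,2] mid=1 arr[1]=8
Total: 2 comparisons


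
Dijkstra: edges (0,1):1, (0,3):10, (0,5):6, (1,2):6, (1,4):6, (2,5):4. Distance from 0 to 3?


Dijkstra from 0:
Distances: {0: 0, 1: 1, 2: 7, 3: 10, 4: 7, 5: 6}
Shortest distance to 3 = 10, path = [0, 3]


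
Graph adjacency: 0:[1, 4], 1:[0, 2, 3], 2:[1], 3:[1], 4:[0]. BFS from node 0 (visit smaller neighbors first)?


BFS queue: start with [0]
Visit order: [0, 1, 4, 2, 3]


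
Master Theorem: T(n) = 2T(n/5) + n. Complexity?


a=2, b=5, c=1. log_5(2)=0.431 < c=1. Case 3: O(n^c) = O(n)
Complexity: O(n)


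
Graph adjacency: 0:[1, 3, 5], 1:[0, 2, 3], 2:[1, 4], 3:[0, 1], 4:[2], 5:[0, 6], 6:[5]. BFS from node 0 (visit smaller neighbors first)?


BFS queue: start with [0]
Visit order: [0, 1, 3, 5, 2, 6, 4]


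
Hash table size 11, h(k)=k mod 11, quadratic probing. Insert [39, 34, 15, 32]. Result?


Insertions: 39->slot 6; 34->slot 1; 15->slot 4; 32->slot 10
Table: [None, 34, None, None, 15, None, 39, None, None, None, 32]


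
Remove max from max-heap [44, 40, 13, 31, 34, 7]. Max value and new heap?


Max = 44
Replace root with last, heapify down
Resulting heap: [40, 34, 13, 31, 7]


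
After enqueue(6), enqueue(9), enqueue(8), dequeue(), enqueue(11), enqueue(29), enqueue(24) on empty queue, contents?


enqueue(6) -> [6]
enqueue(9) -> [6, 9]
enqueue(8) -> [6, 9, 8]
dequeue() returns 6 -> [9, 8]
enqueue(11) -> [9, 8, 11]
enqueue(29) -> [9, 8, 11, 29]
enqueue(24) -> [9, 8, 11, 29, 24]
Final queue (front to back): [9, 8, 11, 29, 24]


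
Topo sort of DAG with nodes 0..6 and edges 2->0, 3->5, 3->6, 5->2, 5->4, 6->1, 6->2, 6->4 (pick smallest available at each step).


Kahn's algorithm, process smallest node first
Order: [3, 5, 6, 1, 2, 0, 4]


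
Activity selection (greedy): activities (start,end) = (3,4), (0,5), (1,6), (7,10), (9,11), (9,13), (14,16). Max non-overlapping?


Greedy: pick earliest-ending, then skip overlaps.
Selected (3 activities): [(3, 4), (7, 10), (14, 16)]


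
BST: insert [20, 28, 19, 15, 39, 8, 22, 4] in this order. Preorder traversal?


Root = 20; build tree by BST insertion.
Preorder traversal: [20, 19, 15, 8, 4, 28, 22, 39]


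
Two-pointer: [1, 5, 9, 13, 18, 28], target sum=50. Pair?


Two pointers: lo=0, hi=5
No pair sums to 50


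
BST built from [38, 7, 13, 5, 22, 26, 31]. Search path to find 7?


BST root = 38
Search for 7: compare at each node
Path: [38, 7]


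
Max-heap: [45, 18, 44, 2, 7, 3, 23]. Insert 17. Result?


Append 17: [45, 18, 44, 2, 7, 3, 23, 17]
Bubble up: swap idx 7(17) with idx 3(2)
Result: [45, 18, 44, 17, 7, 3, 23, 2]


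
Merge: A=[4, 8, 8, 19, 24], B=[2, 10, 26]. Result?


Compare heads, take smaller each step.
Merged: [2, 4, 8, 8, 10, 19, 24, 26]


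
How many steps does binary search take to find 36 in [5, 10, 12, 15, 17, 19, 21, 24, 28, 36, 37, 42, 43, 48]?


Search for 36:
[0,13] mid=6 arr[6]=21
[7,13] mid=10 arr[10]=37
[7,9] mid=8 arr[8]=28
[9,9] mid=9 arr[9]=36
Total: 4 comparisons


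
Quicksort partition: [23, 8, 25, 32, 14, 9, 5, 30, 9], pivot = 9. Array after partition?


Elements <= 9 go left of pivot.
Result: [8, 9, 5, 9, 14, 23, 25, 30, 32], pivot at index 3


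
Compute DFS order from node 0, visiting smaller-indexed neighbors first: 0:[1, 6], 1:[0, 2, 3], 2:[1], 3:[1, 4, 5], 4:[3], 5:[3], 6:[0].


DFS stack-based: start with [0]
Visit order: [0, 1, 2, 3, 4, 5, 6]


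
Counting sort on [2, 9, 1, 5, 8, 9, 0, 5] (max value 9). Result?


Count array: [1, 1, 1, 0, 0, 2, 0, 0, 1, 2]
Reconstruct: [0, 1, 2, 5, 5, 8, 9, 9]


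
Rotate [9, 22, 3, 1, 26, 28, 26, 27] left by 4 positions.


Left rotate by 4: [26, 28, 26, 27, 9, 22, 3, 1]


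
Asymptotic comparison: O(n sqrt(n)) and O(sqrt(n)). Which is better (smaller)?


sublinear grows slower than n^1.5
O(sqrt(n)) is asymptotically smaller; O(n sqrt(n)) grows faster


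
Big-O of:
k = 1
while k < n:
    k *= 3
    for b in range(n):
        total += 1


Per nesting level: O(log n) * O(n) = O(n log n)
Complexity: O(n log n)


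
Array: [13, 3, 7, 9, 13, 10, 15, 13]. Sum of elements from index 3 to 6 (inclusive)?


Prefix sums: [0, 13, 16, 23, 32, 45, 55, 70, 83]
Sum[3..6] = prefix[7] - prefix[3] = 70 - 23 = 47


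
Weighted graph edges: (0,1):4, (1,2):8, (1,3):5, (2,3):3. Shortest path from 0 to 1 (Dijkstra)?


Dijkstra from 0:
Distances: {0: 0, 1: 4, 2: 12, 3: 9}
Shortest distance to 1 = 4, path = [0, 1]


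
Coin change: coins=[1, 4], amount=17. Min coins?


dp[0]=0; dp[i]=1+min(dp[i-c] for c in coins)
...dp[12]=3, dp[13]=4, dp[14]=5, dp[15]=6, dp[16]=4, dp[17]=5
Minimum coins for 17 = 5


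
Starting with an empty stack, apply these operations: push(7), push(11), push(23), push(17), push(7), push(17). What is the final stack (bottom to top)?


push(7) -> [7]
push(11) -> [7, 11]
push(23) -> [7, 11, 23]
push(17) -> [7, 11, 23, 17]
push(7) -> [7, 11, 23, 17, 7]
push(17) -> [7, 11, 23, 17, 7, 17]
Final stack (bottom to top): [7, 11, 23, 17, 7, 17]


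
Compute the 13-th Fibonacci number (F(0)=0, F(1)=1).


F(n)=F(n-1)+F(n-2)
...F(11)=89, F(12)=144, F(13)=233


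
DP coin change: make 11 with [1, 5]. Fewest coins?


dp[0]=0; dp[i]=1+min(dp[i-c] for c in coins)
...dp[6]=2, dp[7]=3, dp[8]=4, dp[9]=5, dp[10]=2, dp[11]=3
Minimum coins for 11 = 3


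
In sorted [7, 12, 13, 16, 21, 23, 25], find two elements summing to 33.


Two pointers: lo=0, hi=6
Found pair: (12, 21) summing to 33


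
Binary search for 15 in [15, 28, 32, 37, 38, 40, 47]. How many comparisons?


Search for 15:
[0,6] mid=3 arr[3]=37
[0,2] mid=1 arr[1]=28
[0,0] mid=0 arr[0]=15
Total: 3 comparisons


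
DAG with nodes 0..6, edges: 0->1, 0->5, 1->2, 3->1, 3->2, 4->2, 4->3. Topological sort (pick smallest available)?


Kahn's algorithm, process smallest node first
Order: [0, 4, 3, 1, 2, 5, 6]


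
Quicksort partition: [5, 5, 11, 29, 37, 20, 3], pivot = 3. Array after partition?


Elements <= 3 go left of pivot.
Result: [3, 5, 11, 29, 37, 20, 5], pivot at index 0


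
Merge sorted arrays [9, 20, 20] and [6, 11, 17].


Compare heads, take smaller each step.
Merged: [6, 9, 11, 17, 20, 20]


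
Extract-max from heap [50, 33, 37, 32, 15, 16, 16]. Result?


Max = 50
Replace root with last, heapify down
Resulting heap: [37, 33, 16, 32, 15, 16]


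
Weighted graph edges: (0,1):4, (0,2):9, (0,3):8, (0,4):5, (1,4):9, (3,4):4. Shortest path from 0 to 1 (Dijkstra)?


Dijkstra from 0:
Distances: {0: 0, 1: 4, 2: 9, 3: 8, 4: 5}
Shortest distance to 1 = 4, path = [0, 1]


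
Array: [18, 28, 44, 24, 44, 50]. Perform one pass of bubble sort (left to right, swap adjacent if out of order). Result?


After one pass: [18, 28, 24, 44, 44, 50]


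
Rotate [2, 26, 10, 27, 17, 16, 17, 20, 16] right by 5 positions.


Right rotate by 5: [17, 16, 17, 20, 16, 2, 26, 10, 27]


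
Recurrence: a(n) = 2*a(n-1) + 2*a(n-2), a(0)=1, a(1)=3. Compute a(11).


Build bottom-up:
...a(9)=9136, a(10)=24960, a(11)=2*24960+2*9136=68192


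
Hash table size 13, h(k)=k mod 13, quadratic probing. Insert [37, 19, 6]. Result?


Insertions: 37->slot 11; 19->slot 6; 6->slot 7
Table: [None, None, None, None, None, None, 19, 6, None, None, None, 37, None]


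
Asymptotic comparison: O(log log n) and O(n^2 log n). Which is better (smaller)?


double-logarithmic grows slower than n^2 log n
O(log log n) is asymptotically smaller; O(n^2 log n) grows faster


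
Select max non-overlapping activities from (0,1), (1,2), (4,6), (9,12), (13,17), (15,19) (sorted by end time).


Greedy: pick earliest-ending, then skip overlaps.
Selected (5 activities): [(0, 1), (1, 2), (4, 6), (9, 12), (13, 17)]


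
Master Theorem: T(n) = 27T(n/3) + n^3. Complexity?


a=27, b=3, c=3. log_3(27)=3 = c=3. Case 2: O(n^c log n) = O(n^3 log n)
Complexity: O(n^3 log n)


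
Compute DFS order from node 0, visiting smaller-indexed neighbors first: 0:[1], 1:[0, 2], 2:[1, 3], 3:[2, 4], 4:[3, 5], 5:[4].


DFS stack-based: start with [0]
Visit order: [0, 1, 2, 3, 4, 5]


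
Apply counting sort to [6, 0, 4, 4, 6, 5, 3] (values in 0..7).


Count array: [1, 0, 0, 1, 2, 1, 2, 0]
Reconstruct: [0, 3, 4, 4, 5, 6, 6]


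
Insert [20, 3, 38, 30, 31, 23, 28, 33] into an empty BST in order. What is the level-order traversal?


Root = 20; build tree by BST insertion.
Level-Order traversal: [20, 3, 38, 30, 23, 31, 28, 33]


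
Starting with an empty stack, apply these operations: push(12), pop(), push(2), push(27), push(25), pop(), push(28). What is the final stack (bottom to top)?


push(12) -> [12]
pop() returns 12 -> []
push(2) -> [2]
push(27) -> [2, 27]
push(25) -> [2, 27, 25]
pop() returns 25 -> [2, 27]
push(28) -> [2, 27, 28]
Final stack (bottom to top): [2, 27, 28]


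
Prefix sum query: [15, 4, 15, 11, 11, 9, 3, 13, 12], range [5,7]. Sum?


Prefix sums: [0, 15, 19, 34, 45, 56, 65, 68, 81, 93]
Sum[5..7] = prefix[8] - prefix[5] = 81 - 56 = 25


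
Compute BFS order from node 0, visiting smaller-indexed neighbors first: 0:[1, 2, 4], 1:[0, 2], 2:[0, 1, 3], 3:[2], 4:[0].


BFS queue: start with [0]
Visit order: [0, 1, 2, 4, 3]


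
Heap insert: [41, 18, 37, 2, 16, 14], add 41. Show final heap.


Append 41: [41, 18, 37, 2, 16, 14, 41]
Bubble up: swap idx 6(41) with idx 2(37)
Result: [41, 18, 41, 2, 16, 14, 37]


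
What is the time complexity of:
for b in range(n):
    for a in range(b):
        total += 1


Per nesting level: O(n) * O(n) [triangular over b] = O(n^2)
Complexity: O(n^2)


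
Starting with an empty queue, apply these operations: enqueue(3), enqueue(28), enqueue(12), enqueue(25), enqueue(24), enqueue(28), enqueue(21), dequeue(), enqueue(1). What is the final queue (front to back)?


enqueue(3) -> [3]
enqueue(28) -> [3, 28]
enqueue(12) -> [3, 28, 12]
enqueue(25) -> [3, 28, 12, 25]
enqueue(24) -> [3, 28, 12, 25, 24]
enqueue(28) -> [3, 28, 12, 25, 24, 28]
enqueue(21) -> [3, 28, 12, 25, 24, 28, 21]
dequeue() returns 3 -> [28, 12, 25, 24, 28, 21]
enqueue(1) -> [28, 12, 25, 24, 28, 21, 1]
Final queue (front to back): [28, 12, 25, 24, 28, 21, 1]


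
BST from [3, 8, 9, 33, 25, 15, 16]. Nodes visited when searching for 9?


BST root = 3
Search for 9: compare at each node
Path: [3, 8, 9]


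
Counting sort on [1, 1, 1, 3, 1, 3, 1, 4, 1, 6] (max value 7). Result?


Count array: [0, 6, 0, 2, 1, 0, 1, 0]
Reconstruct: [1, 1, 1, 1, 1, 1, 3, 3, 4, 6]


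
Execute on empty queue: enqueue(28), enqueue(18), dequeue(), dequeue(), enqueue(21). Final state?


enqueue(28) -> [28]
enqueue(18) -> [28, 18]
dequeue() returns 28 -> [18]
dequeue() returns 18 -> []
enqueue(21) -> [21]
Final queue (front to back): [21]


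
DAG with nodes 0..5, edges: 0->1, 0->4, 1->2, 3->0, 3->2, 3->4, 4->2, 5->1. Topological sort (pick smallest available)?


Kahn's algorithm, process smallest node first
Order: [3, 0, 4, 5, 1, 2]


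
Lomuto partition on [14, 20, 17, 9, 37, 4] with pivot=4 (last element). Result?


Elements <= 4 go left of pivot.
Result: [4, 20, 17, 9, 37, 14], pivot at index 0


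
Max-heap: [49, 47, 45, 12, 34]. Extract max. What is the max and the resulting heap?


Max = 49
Replace root with last, heapify down
Resulting heap: [47, 34, 45, 12]


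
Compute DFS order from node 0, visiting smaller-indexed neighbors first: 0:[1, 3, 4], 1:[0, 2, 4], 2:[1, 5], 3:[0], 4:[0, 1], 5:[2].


DFS stack-based: start with [0]
Visit order: [0, 1, 2, 5, 4, 3]


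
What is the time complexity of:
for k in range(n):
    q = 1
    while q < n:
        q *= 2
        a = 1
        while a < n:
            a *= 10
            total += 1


Per nesting level: O(n) * O(log n) * O(log n) = O(n (log n)^2)
Complexity: O(n (log n)^2)


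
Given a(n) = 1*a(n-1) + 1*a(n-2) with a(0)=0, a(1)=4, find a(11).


Build bottom-up:
...a(9)=136, a(10)=220, a(11)=1*220+1*136=356


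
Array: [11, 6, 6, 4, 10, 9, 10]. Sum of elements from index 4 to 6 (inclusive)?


Prefix sums: [0, 11, 17, 23, 27, 37, 46, 56]
Sum[4..6] = prefix[7] - prefix[4] = 56 - 27 = 29


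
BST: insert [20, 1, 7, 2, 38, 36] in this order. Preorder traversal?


Root = 20; build tree by BST insertion.
Preorder traversal: [20, 1, 7, 2, 38, 36]


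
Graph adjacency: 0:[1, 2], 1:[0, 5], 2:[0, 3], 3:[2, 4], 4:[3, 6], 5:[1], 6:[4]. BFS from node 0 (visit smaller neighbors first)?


BFS queue: start with [0]
Visit order: [0, 1, 2, 5, 3, 4, 6]


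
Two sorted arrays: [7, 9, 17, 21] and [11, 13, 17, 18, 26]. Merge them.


Compare heads, take smaller each step.
Merged: [7, 9, 11, 13, 17, 17, 18, 21, 26]


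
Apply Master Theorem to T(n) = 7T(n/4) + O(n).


a=7, b=4, c=1. log_4(7)=1.404 > c=1. Case 1: O(n^log_b(a)) = O(n^1.404)
Complexity: O(n^1.404)


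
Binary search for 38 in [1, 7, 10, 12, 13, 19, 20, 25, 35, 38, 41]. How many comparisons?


Search for 38:
[0,10] mid=5 arr[5]=19
[6,10] mid=8 arr[8]=35
[9,10] mid=9 arr[9]=38
Total: 3 comparisons


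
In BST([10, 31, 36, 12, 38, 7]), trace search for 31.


BST root = 10
Search for 31: compare at each node
Path: [10, 31]


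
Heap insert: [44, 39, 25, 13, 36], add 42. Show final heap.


Append 42: [44, 39, 25, 13, 36, 42]
Bubble up: swap idx 5(42) with idx 2(25)
Result: [44, 39, 42, 13, 36, 25]


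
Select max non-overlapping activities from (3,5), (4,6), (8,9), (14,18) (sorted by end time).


Greedy: pick earliest-ending, then skip overlaps.
Selected (3 activities): [(3, 5), (8, 9), (14, 18)]


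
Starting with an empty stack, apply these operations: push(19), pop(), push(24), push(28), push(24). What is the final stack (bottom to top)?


push(19) -> [19]
pop() returns 19 -> []
push(24) -> [24]
push(28) -> [24, 28]
push(24) -> [24, 28, 24]
Final stack (bottom to top): [24, 28, 24]


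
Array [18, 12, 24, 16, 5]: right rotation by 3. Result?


Right rotate by 3: [24, 16, 5, 18, 12]


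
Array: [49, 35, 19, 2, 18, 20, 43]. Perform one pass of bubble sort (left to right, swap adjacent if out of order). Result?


After one pass: [35, 19, 2, 18, 20, 43, 49]


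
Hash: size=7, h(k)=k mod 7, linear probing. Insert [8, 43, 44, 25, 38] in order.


Insertions: 8->slot 1; 43->slot 2; 44->slot 3; 25->slot 4; 38->slot 5
Table: [None, 8, 43, 44, 25, 38, None]


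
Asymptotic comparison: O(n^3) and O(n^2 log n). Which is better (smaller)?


n^2 log n grows slower than cubic
O(n^2 log n) is asymptotically smaller; O(n^3) grows faster


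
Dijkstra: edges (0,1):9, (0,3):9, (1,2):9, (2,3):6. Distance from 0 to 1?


Dijkstra from 0:
Distances: {0: 0, 1: 9, 2: 15, 3: 9}
Shortest distance to 1 = 9, path = [0, 1]


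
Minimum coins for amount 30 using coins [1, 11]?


dp[0]=0; dp[i]=1+min(dp[i-c] for c in coins)
...dp[25]=5, dp[26]=6, dp[27]=7, dp[28]=8, dp[29]=9, dp[30]=10
Minimum coins for 30 = 10


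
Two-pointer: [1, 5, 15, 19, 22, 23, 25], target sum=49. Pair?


Two pointers: lo=0, hi=6
No pair sums to 49


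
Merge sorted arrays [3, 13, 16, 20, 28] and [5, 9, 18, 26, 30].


Compare heads, take smaller each step.
Merged: [3, 5, 9, 13, 16, 18, 20, 26, 28, 30]


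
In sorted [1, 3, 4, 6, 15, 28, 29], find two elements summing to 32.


Two pointers: lo=0, hi=6
Found pair: (3, 29) summing to 32


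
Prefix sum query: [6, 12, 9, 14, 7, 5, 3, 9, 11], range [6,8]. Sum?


Prefix sums: [0, 6, 18, 27, 41, 48, 53, 56, 65, 76]
Sum[6..8] = prefix[9] - prefix[6] = 76 - 53 = 23


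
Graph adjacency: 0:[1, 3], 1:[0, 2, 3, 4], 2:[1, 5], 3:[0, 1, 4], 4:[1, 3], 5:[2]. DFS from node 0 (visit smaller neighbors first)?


DFS stack-based: start with [0]
Visit order: [0, 1, 2, 5, 3, 4]


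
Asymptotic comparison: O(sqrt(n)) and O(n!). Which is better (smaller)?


sublinear grows slower than factorial
O(sqrt(n)) is asymptotically smaller; O(n!) grows faster


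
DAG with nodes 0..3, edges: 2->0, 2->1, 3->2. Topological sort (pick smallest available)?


Kahn's algorithm, process smallest node first
Order: [3, 2, 0, 1]


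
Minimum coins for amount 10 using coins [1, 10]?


dp[0]=0; dp[i]=1+min(dp[i-c] for c in coins)
...dp[5]=5, dp[6]=6, dp[7]=7, dp[8]=8, dp[9]=9, dp[10]=1
Minimum coins for 10 = 1


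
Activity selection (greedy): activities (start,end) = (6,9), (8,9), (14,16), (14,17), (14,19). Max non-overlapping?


Greedy: pick earliest-ending, then skip overlaps.
Selected (2 activities): [(6, 9), (14, 16)]


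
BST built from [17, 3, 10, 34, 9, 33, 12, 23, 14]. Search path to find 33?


BST root = 17
Search for 33: compare at each node
Path: [17, 34, 33]


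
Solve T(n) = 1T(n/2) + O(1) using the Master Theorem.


a=1, b=2, c=0. log_2(1)=0 = c=0. Case 2: O(n^c log n) = O(log n)
Complexity: O(log n)


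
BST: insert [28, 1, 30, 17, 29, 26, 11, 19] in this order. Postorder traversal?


Root = 28; build tree by BST insertion.
Postorder traversal: [11, 19, 26, 17, 1, 29, 30, 28]


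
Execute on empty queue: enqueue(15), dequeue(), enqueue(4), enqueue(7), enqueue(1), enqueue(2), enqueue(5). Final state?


enqueue(15) -> [15]
dequeue() returns 15 -> []
enqueue(4) -> [4]
enqueue(7) -> [4, 7]
enqueue(1) -> [4, 7, 1]
enqueue(2) -> [4, 7, 1, 2]
enqueue(5) -> [4, 7, 1, 2, 5]
Final queue (front to back): [4, 7, 1, 2, 5]


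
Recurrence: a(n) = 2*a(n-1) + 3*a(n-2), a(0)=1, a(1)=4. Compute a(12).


Build bottom-up:
...a(10)=73811, a(11)=221434, a(12)=2*221434+3*73811=664301


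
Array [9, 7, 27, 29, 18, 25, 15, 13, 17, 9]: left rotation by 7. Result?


Left rotate by 7: [13, 17, 9, 9, 7, 27, 29, 18, 25, 15]


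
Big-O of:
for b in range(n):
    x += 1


Per nesting level: O(n) = O(n)
Complexity: O(n)


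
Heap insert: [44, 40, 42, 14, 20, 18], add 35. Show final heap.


Append 35: [44, 40, 42, 14, 20, 18, 35]
Bubble up: no swaps needed
Result: [44, 40, 42, 14, 20, 18, 35]


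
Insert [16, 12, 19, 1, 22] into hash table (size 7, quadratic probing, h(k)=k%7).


Insertions: 16->slot 2; 12->slot 5; 19->slot 6; 1->slot 1; 22->slot 3
Table: [None, 1, 16, 22, None, 12, 19]


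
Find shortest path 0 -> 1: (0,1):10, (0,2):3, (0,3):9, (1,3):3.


Dijkstra from 0:
Distances: {0: 0, 1: 10, 2: 3, 3: 9}
Shortest distance to 1 = 10, path = [0, 1]


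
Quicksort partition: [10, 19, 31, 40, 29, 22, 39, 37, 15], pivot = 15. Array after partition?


Elements <= 15 go left of pivot.
Result: [10, 15, 31, 40, 29, 22, 39, 37, 19], pivot at index 1


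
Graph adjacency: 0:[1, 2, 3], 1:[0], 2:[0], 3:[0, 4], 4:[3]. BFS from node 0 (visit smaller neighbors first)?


BFS queue: start with [0]
Visit order: [0, 1, 2, 3, 4]


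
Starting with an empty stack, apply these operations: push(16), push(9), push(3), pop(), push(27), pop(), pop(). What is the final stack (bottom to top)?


push(16) -> [16]
push(9) -> [16, 9]
push(3) -> [16, 9, 3]
pop() returns 3 -> [16, 9]
push(27) -> [16, 9, 27]
pop() returns 27 -> [16, 9]
pop() returns 9 -> [16]
Final stack (bottom to top): [16]


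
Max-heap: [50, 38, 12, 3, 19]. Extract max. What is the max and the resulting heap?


Max = 50
Replace root with last, heapify down
Resulting heap: [38, 19, 12, 3]


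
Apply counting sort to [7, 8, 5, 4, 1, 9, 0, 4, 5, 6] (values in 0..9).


Count array: [1, 1, 0, 0, 2, 2, 1, 1, 1, 1]
Reconstruct: [0, 1, 4, 4, 5, 5, 6, 7, 8, 9]


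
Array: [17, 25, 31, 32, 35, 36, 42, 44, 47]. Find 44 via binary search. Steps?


Search for 44:
[0,8] mid=4 arr[4]=35
[5,8] mid=6 arr[6]=42
[7,8] mid=7 arr[7]=44
Total: 3 comparisons


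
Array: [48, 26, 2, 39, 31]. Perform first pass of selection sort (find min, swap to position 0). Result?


After one pass: [2, 26, 48, 39, 31]


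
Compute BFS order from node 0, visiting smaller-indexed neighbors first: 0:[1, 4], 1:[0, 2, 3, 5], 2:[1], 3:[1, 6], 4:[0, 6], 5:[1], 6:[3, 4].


BFS queue: start with [0]
Visit order: [0, 1, 4, 2, 3, 5, 6]


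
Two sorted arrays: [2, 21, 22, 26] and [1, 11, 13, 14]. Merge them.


Compare heads, take smaller each step.
Merged: [1, 2, 11, 13, 14, 21, 22, 26]


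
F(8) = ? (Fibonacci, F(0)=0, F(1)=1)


F(n)=F(n-1)+F(n-2)
...F(6)=8, F(7)=13, F(8)=21


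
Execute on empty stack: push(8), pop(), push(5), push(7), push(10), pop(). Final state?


push(8) -> [8]
pop() returns 8 -> []
push(5) -> [5]
push(7) -> [5, 7]
push(10) -> [5, 7, 10]
pop() returns 10 -> [5, 7]
Final stack (bottom to top): [5, 7]


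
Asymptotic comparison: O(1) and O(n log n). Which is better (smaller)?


constant grows slower than linearithmic
O(1) is asymptotically smaller; O(n log n) grows faster


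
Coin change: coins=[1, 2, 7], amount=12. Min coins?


dp[0]=0; dp[i]=1+min(dp[i-c] for c in coins)
...dp[7]=1, dp[8]=2, dp[9]=2, dp[10]=3, dp[11]=3, dp[12]=4
Minimum coins for 12 = 4


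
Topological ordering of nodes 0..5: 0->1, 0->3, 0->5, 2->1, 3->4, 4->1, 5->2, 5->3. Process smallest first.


Kahn's algorithm, process smallest node first
Order: [0, 5, 2, 3, 4, 1]


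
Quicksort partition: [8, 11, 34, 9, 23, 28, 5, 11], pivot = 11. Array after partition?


Elements <= 11 go left of pivot.
Result: [8, 11, 9, 5, 11, 28, 34, 23], pivot at index 4


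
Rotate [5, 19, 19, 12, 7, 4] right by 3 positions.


Right rotate by 3: [12, 7, 4, 5, 19, 19]


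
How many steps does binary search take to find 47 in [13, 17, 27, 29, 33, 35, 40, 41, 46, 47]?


Search for 47:
[0,9] mid=4 arr[4]=33
[5,9] mid=7 arr[7]=41
[8,9] mid=8 arr[8]=46
[9,9] mid=9 arr[9]=47
Total: 4 comparisons


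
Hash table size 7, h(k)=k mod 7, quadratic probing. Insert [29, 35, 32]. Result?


Insertions: 29->slot 1; 35->slot 0; 32->slot 4
Table: [35, 29, None, None, 32, None, None]


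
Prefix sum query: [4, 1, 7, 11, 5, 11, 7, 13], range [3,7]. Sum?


Prefix sums: [0, 4, 5, 12, 23, 28, 39, 46, 59]
Sum[3..7] = prefix[8] - prefix[3] = 59 - 12 = 47


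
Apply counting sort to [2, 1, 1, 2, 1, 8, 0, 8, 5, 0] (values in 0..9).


Count array: [2, 3, 2, 0, 0, 1, 0, 0, 2, 0]
Reconstruct: [0, 0, 1, 1, 1, 2, 2, 5, 8, 8]


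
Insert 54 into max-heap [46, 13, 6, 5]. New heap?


Append 54: [46, 13, 6, 5, 54]
Bubble up: swap idx 4(54) with idx 1(13); swap idx 1(54) with idx 0(46)
Result: [54, 46, 6, 5, 13]


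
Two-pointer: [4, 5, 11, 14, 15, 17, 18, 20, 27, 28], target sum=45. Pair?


Two pointers: lo=0, hi=9
Found pair: (17, 28) summing to 45


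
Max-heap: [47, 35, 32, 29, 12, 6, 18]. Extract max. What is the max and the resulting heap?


Max = 47
Replace root with last, heapify down
Resulting heap: [35, 29, 32, 18, 12, 6]


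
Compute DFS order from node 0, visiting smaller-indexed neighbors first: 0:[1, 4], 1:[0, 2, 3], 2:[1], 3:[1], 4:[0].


DFS stack-based: start with [0]
Visit order: [0, 1, 2, 3, 4]


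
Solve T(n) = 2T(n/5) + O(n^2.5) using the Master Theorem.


a=2, b=5, c=2.5. log_5(2)=0.431 < c=2.5. Case 3: O(n^c) = O(n^2.500)
Complexity: O(n^2.500)


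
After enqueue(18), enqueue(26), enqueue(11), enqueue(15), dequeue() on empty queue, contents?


enqueue(18) -> [18]
enqueue(26) -> [18, 26]
enqueue(11) -> [18, 26, 11]
enqueue(15) -> [18, 26, 11, 15]
dequeue() returns 18 -> [26, 11, 15]
Final queue (front to back): [26, 11, 15]


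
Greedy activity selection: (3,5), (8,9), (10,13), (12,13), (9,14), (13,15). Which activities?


Greedy: pick earliest-ending, then skip overlaps.
Selected (4 activities): [(3, 5), (8, 9), (10, 13), (13, 15)]


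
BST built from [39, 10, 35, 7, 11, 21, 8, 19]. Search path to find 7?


BST root = 39
Search for 7: compare at each node
Path: [39, 10, 7]


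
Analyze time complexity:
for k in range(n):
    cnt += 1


Per nesting level: O(n) = O(n)
Complexity: O(n)


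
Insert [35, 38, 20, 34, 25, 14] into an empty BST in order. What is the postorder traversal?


Root = 35; build tree by BST insertion.
Postorder traversal: [14, 25, 34, 20, 38, 35]


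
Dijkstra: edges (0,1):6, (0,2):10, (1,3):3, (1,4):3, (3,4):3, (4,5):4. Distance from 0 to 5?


Dijkstra from 0:
Distances: {0: 0, 1: 6, 2: 10, 3: 9, 4: 9, 5: 13}
Shortest distance to 5 = 13, path = [0, 1, 4, 5]


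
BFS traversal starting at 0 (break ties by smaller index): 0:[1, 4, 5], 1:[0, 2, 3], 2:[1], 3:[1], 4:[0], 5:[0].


BFS queue: start with [0]
Visit order: [0, 1, 4, 5, 2, 3]


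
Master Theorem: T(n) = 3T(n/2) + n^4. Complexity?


a=3, b=2, c=4. log_2(3)=1.585 < c=4. Case 3: O(n^c) = O(n^4)
Complexity: O(n^4)


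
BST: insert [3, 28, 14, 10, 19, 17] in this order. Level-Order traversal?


Root = 3; build tree by BST insertion.
Level-Order traversal: [3, 28, 14, 10, 19, 17]


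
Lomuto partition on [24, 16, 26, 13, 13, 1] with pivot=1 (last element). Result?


Elements <= 1 go left of pivot.
Result: [1, 16, 26, 13, 13, 24], pivot at index 0


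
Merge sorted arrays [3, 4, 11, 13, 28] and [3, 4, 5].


Compare heads, take smaller each step.
Merged: [3, 3, 4, 4, 5, 11, 13, 28]


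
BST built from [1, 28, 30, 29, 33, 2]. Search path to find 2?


BST root = 1
Search for 2: compare at each node
Path: [1, 28, 2]


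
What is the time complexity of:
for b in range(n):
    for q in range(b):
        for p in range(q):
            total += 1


Per nesting level: O(n) * O(n) [triangular over b] * O(n) [triangular over q] = O(n^3)
Complexity: O(n^3)


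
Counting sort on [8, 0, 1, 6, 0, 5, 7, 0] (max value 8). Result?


Count array: [3, 1, 0, 0, 0, 1, 1, 1, 1]
Reconstruct: [0, 0, 0, 1, 5, 6, 7, 8]


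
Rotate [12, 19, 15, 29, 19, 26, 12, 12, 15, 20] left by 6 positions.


Left rotate by 6: [12, 12, 15, 20, 12, 19, 15, 29, 19, 26]


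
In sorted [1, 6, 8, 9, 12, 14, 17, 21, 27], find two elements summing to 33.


Two pointers: lo=0, hi=8
Found pair: (6, 27) summing to 33


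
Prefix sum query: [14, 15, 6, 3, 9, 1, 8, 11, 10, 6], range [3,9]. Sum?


Prefix sums: [0, 14, 29, 35, 38, 47, 48, 56, 67, 77, 83]
Sum[3..9] = prefix[10] - prefix[3] = 83 - 35 = 48


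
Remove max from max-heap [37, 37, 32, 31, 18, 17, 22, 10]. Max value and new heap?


Max = 37
Replace root with last, heapify down
Resulting heap: [37, 31, 32, 10, 18, 17, 22]


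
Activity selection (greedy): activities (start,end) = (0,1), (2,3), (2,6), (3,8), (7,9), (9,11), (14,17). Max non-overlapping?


Greedy: pick earliest-ending, then skip overlaps.
Selected (5 activities): [(0, 1), (2, 3), (3, 8), (9, 11), (14, 17)]


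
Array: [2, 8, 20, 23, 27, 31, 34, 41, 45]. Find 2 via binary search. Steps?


Search for 2:
[0,8] mid=4 arr[4]=27
[0,3] mid=1 arr[1]=8
[0,0] mid=0 arr[0]=2
Total: 3 comparisons


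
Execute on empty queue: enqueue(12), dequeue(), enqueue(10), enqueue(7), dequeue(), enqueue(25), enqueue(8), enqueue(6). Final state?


enqueue(12) -> [12]
dequeue() returns 12 -> []
enqueue(10) -> [10]
enqueue(7) -> [10, 7]
dequeue() returns 10 -> [7]
enqueue(25) -> [7, 25]
enqueue(8) -> [7, 25, 8]
enqueue(6) -> [7, 25, 8, 6]
Final queue (front to back): [7, 25, 8, 6]


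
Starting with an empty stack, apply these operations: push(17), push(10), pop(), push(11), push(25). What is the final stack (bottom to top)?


push(17) -> [17]
push(10) -> [17, 10]
pop() returns 10 -> [17]
push(11) -> [17, 11]
push(25) -> [17, 11, 25]
Final stack (bottom to top): [17, 11, 25]


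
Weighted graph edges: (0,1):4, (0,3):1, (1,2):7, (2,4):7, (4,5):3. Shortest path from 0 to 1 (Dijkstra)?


Dijkstra from 0:
Distances: {0: 0, 1: 4, 2: 11, 3: 1, 4: 18, 5: 21}
Shortest distance to 1 = 4, path = [0, 1]


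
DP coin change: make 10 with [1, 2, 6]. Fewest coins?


dp[0]=0; dp[i]=1+min(dp[i-c] for c in coins)
...dp[5]=3, dp[6]=1, dp[7]=2, dp[8]=2, dp[9]=3, dp[10]=3
Minimum coins for 10 = 3


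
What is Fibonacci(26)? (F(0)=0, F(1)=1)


F(n)=F(n-1)+F(n-2)
...F(24)=46368, F(25)=75025, F(26)=121393


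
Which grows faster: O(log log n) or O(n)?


double-logarithmic grows slower than linear
O(log log n) is asymptotically smaller; O(n) grows faster


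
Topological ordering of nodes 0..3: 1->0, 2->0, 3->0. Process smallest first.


Kahn's algorithm, process smallest node first
Order: [1, 2, 3, 0]


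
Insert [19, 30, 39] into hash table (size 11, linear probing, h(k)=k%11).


Insertions: 19->slot 8; 30->slot 9; 39->slot 6
Table: [None, None, None, None, None, None, 39, None, 19, 30, None]


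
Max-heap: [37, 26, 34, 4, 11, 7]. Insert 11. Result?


Append 11: [37, 26, 34, 4, 11, 7, 11]
Bubble up: no swaps needed
Result: [37, 26, 34, 4, 11, 7, 11]


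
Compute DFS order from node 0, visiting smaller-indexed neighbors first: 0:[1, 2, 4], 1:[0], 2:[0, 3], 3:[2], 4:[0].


DFS stack-based: start with [0]
Visit order: [0, 1, 2, 3, 4]


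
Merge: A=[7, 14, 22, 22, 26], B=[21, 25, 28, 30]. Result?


Compare heads, take smaller each step.
Merged: [7, 14, 21, 22, 22, 25, 26, 28, 30]


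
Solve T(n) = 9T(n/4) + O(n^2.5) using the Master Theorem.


a=9, b=4, c=2.5. log_4(9)=1.585 < c=2.5. Case 3: O(n^c) = O(n^2.500)
Complexity: O(n^2.500)


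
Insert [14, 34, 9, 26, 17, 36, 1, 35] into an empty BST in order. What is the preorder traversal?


Root = 14; build tree by BST insertion.
Preorder traversal: [14, 9, 1, 34, 26, 17, 36, 35]


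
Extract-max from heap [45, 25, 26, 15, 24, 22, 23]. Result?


Max = 45
Replace root with last, heapify down
Resulting heap: [26, 25, 23, 15, 24, 22]


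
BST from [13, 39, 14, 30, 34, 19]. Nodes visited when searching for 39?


BST root = 13
Search for 39: compare at each node
Path: [13, 39]


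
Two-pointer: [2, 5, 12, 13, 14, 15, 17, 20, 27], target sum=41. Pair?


Two pointers: lo=0, hi=8
Found pair: (14, 27) summing to 41


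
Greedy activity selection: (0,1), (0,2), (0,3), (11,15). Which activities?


Greedy: pick earliest-ending, then skip overlaps.
Selected (2 activities): [(0, 1), (11, 15)]


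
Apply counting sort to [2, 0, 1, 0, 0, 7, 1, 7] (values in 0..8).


Count array: [3, 2, 1, 0, 0, 0, 0, 2, 0]
Reconstruct: [0, 0, 0, 1, 1, 2, 7, 7]


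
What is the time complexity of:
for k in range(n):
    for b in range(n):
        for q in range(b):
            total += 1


Per nesting level: O(n) * O(n) * O(n) [triangular over b] = O(n^3)
Complexity: O(n^3)


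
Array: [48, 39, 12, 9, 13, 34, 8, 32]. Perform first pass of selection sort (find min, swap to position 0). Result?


After one pass: [8, 39, 12, 9, 13, 34, 48, 32]


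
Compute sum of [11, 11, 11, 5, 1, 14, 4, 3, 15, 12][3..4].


Prefix sums: [0, 11, 22, 33, 38, 39, 53, 57, 60, 75, 87]
Sum[3..4] = prefix[5] - prefix[3] = 39 - 33 = 6


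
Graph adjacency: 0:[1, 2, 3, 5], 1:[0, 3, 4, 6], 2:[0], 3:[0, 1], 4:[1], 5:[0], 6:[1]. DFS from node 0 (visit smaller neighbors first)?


DFS stack-based: start with [0]
Visit order: [0, 1, 3, 4, 6, 2, 5]


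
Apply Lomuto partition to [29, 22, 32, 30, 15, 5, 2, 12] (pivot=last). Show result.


Elements <= 12 go left of pivot.
Result: [5, 2, 12, 30, 15, 29, 22, 32], pivot at index 2


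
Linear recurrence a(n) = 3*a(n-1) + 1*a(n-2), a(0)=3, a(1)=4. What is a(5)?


Build bottom-up:
...a(3)=49, a(4)=162, a(5)=3*162+1*49=535


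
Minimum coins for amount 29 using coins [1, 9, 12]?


dp[0]=0; dp[i]=1+min(dp[i-c] for c in coins)
...dp[24]=2, dp[25]=3, dp[26]=4, dp[27]=3, dp[28]=4, dp[29]=5
Minimum coins for 29 = 5


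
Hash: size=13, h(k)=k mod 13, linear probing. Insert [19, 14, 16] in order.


Insertions: 19->slot 6; 14->slot 1; 16->slot 3
Table: [None, 14, None, 16, None, None, 19, None, None, None, None, None, None]


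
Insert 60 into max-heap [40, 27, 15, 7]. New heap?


Append 60: [40, 27, 15, 7, 60]
Bubble up: swap idx 4(60) with idx 1(27); swap idx 1(60) with idx 0(40)
Result: [60, 40, 15, 7, 27]


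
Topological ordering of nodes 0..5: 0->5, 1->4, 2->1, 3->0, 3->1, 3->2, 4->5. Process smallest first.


Kahn's algorithm, process smallest node first
Order: [3, 0, 2, 1, 4, 5]


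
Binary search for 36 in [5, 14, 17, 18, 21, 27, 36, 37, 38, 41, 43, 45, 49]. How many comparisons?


Search for 36:
[0,12] mid=6 arr[6]=36
Total: 1 comparisons


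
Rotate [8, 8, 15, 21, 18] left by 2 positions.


Left rotate by 2: [15, 21, 18, 8, 8]


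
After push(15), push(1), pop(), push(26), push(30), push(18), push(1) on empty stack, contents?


push(15) -> [15]
push(1) -> [15, 1]
pop() returns 1 -> [15]
push(26) -> [15, 26]
push(30) -> [15, 26, 30]
push(18) -> [15, 26, 30, 18]
push(1) -> [15, 26, 30, 18, 1]
Final stack (bottom to top): [15, 26, 30, 18, 1]
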